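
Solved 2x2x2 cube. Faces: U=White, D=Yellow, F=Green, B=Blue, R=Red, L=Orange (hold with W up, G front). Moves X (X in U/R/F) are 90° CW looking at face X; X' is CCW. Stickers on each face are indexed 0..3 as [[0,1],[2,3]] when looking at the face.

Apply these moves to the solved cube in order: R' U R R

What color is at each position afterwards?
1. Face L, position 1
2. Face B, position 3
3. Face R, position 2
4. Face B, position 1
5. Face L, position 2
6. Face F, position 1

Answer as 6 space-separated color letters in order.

After move 1 (R'): R=RRRR U=WBWB F=GWGW D=YGYG B=YBYB
After move 2 (U): U=WWBB F=RRGW R=YBRR B=OOYB L=GWOO
After move 3 (R): R=RYRB U=WRBW F=RGGG D=YYYO B=BOWB
After move 4 (R): R=RRBY U=WGBG F=RYGO D=YWYB B=WORB
Query 1: L[1] = W
Query 2: B[3] = B
Query 3: R[2] = B
Query 4: B[1] = O
Query 5: L[2] = O
Query 6: F[1] = Y

Answer: W B B O O Y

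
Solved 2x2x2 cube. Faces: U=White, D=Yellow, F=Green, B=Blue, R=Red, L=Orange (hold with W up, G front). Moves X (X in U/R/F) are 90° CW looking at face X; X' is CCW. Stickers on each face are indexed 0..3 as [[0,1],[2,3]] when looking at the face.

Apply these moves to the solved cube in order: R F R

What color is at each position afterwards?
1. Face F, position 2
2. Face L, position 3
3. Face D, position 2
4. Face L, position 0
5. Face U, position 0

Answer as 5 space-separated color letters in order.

After move 1 (R): R=RRRR U=WGWG F=GYGY D=YBYB B=WBWB
After move 2 (F): F=GGYY U=WGOO R=WRGR D=RRYB L=OYOB
After move 3 (R): R=GWRR U=WGOY F=GRYB D=RWYW B=OBGB
Query 1: F[2] = Y
Query 2: L[3] = B
Query 3: D[2] = Y
Query 4: L[0] = O
Query 5: U[0] = W

Answer: Y B Y O W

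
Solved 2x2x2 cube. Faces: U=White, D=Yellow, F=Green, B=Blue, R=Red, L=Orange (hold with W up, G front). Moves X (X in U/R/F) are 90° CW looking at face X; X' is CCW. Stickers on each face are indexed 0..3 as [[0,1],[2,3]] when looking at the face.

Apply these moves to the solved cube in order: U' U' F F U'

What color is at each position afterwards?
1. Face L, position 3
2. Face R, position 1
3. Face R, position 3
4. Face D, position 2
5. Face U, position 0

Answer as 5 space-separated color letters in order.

Answer: O G R Y W

Derivation:
After move 1 (U'): U=WWWW F=OOGG R=GGRR B=RRBB L=BBOO
After move 2 (U'): U=WWWW F=BBGG R=OORR B=GGBB L=RROO
After move 3 (F): F=GBGB U=WWOR R=WOWR D=ROYY L=RYOY
After move 4 (F): F=GGBB U=WWYY R=OORR D=WWYY L=RROO
After move 5 (U'): U=WYWY F=RRBB R=GGRR B=OOBB L=GGOO
Query 1: L[3] = O
Query 2: R[1] = G
Query 3: R[3] = R
Query 4: D[2] = Y
Query 5: U[0] = W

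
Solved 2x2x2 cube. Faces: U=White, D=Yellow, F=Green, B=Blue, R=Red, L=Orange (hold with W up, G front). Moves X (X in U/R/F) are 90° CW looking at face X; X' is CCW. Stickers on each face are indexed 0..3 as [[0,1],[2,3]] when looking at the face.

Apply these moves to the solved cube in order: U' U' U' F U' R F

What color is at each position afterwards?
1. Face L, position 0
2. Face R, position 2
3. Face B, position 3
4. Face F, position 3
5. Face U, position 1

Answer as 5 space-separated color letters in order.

Answer: O R B B Y

Derivation:
After move 1 (U'): U=WWWW F=OOGG R=GGRR B=RRBB L=BBOO
After move 2 (U'): U=WWWW F=BBGG R=OORR B=GGBB L=RROO
After move 3 (U'): U=WWWW F=RRGG R=BBRR B=OOBB L=GGOO
After move 4 (F): F=GRGR U=WWOG R=WBWR D=RBYY L=GYOY
After move 5 (U'): U=WGWO F=GYGR R=GRWR B=WBBB L=OOOY
After move 6 (R): R=WGRR U=WYWR F=GBGY D=RBYW B=OBGB
After move 7 (F): F=GGYB U=WYYO R=WGRR D=RWYW L=OROB
Query 1: L[0] = O
Query 2: R[2] = R
Query 3: B[3] = B
Query 4: F[3] = B
Query 5: U[1] = Y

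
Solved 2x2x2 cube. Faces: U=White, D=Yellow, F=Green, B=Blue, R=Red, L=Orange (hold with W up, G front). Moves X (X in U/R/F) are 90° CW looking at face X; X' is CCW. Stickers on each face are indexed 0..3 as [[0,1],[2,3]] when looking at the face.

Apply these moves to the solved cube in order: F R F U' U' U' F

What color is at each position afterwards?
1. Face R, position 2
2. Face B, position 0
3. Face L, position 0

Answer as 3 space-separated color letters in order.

Answer: G O G

Derivation:
After move 1 (F): F=GGGG U=WWOO R=WRWR D=RRYY L=OYOY
After move 2 (R): R=WWRR U=WGOG F=GRGY D=RBYB B=OBWB
After move 3 (F): F=GGYR U=WGYY R=OWGR D=RWYB L=OROB
After move 4 (U'): U=GYWY F=ORYR R=GGGR B=OWWB L=OBOB
After move 5 (U'): U=YYGW F=OBYR R=ORGR B=GGWB L=OWOB
After move 6 (U'): U=YWYG F=OWYR R=OBGR B=ORWB L=GGOB
After move 7 (F): F=YORW U=YWBG R=YBGR D=GOYB L=GROW
Query 1: R[2] = G
Query 2: B[0] = O
Query 3: L[0] = G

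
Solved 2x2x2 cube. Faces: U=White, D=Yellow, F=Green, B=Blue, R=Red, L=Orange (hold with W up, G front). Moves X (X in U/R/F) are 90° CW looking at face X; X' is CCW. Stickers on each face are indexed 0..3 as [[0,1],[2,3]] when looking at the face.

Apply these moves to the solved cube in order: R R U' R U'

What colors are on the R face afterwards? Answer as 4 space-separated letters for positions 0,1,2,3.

After move 1 (R): R=RRRR U=WGWG F=GYGY D=YBYB B=WBWB
After move 2 (R): R=RRRR U=WYWY F=GBGB D=YWYW B=GBGB
After move 3 (U'): U=YYWW F=OOGB R=GBRR B=RRGB L=GBOO
After move 4 (R): R=RGRB U=YOWB F=OWGW D=YGYR B=WRYB
After move 5 (U'): U=OBYW F=GBGW R=OWRB B=RGYB L=WROO
Query: R face = OWRB

Answer: O W R B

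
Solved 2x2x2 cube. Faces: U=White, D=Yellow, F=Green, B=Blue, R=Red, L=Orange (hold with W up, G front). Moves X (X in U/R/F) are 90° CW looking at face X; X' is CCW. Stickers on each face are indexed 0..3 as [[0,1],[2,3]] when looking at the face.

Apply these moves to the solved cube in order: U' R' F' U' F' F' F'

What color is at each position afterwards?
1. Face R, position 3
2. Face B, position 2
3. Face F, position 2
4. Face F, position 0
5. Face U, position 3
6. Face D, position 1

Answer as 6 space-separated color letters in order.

Answer: R Y G O R W

Derivation:
After move 1 (U'): U=WWWW F=OOGG R=GGRR B=RRBB L=BBOO
After move 2 (R'): R=GRGR U=WBWR F=OWGW D=YOYG B=YRYB
After move 3 (F'): F=WWOG U=WBGG R=ORYR D=BOYG L=BROW
After move 4 (U'): U=BGWG F=BROG R=WWYR B=ORYB L=YROW
After move 5 (F'): F=RGBO U=BGWY R=OWBR D=RWYG L=YGOW
After move 6 (F'): F=GORB U=BGOB R=WWRR D=GWYG L=YYOW
After move 7 (F'): F=OBGR U=BGWR R=WWGR D=YWYG L=YBOO
Query 1: R[3] = R
Query 2: B[2] = Y
Query 3: F[2] = G
Query 4: F[0] = O
Query 5: U[3] = R
Query 6: D[1] = W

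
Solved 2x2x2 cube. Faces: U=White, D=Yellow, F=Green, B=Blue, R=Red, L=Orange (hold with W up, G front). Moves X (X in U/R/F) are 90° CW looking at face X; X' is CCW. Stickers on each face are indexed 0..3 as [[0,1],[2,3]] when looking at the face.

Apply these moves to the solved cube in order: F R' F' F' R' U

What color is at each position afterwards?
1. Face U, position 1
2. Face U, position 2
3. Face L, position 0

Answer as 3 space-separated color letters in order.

Answer: W Y O

Derivation:
After move 1 (F): F=GGGG U=WWOO R=WRWR D=RRYY L=OYOY
After move 2 (R'): R=RRWW U=WBOB F=GWGO D=RGYG B=YBRB
After move 3 (F'): F=WOGG U=WBRW R=GRRW D=YYYG L=OBOO
After move 4 (F'): F=OGWG U=WBGR R=YRYW D=BOYG L=OWOR
After move 5 (R'): R=RWYY U=WRGY F=OBWR D=BGYG B=GBOB
After move 6 (U): U=GWYR F=RWWR R=GBYY B=OWOB L=OBOR
Query 1: U[1] = W
Query 2: U[2] = Y
Query 3: L[0] = O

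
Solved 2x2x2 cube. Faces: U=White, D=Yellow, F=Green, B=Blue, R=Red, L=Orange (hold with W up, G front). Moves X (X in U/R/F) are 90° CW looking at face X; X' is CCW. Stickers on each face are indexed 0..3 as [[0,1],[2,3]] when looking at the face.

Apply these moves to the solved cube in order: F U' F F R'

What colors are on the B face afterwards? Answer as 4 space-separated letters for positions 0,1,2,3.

After move 1 (F): F=GGGG U=WWOO R=WRWR D=RRYY L=OYOY
After move 2 (U'): U=WOWO F=OYGG R=GGWR B=WRBB L=BBOY
After move 3 (F): F=GOGY U=WOYB R=WGOR D=WGYY L=BROR
After move 4 (F): F=GGYO U=WORR R=YGBR D=OWYY L=BWOG
After move 5 (R'): R=GRYB U=WBRW F=GOYR D=OGYO B=YRWB
Query: B face = YRWB

Answer: Y R W B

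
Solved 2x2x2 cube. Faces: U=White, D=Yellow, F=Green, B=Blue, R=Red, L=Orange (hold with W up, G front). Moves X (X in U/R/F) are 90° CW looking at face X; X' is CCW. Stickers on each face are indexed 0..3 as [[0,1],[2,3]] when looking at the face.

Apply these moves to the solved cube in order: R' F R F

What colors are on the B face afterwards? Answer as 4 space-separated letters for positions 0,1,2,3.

After move 1 (R'): R=RRRR U=WBWB F=GWGW D=YGYG B=YBYB
After move 2 (F): F=GGWW U=WBOO R=WRBR D=RRYG L=OYOG
After move 3 (R): R=BWRR U=WGOW F=GRWG D=RYYY B=OBBB
After move 4 (F): F=WGGR U=WGGY R=OWWR D=RBYY L=OROY
Query: B face = OBBB

Answer: O B B B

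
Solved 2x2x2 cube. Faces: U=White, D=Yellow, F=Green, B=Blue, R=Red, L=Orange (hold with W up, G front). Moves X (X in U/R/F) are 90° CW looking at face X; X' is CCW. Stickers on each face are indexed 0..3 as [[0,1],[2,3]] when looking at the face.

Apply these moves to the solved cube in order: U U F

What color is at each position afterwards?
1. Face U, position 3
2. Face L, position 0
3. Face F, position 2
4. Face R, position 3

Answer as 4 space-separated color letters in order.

After move 1 (U): U=WWWW F=RRGG R=BBRR B=OOBB L=GGOO
After move 2 (U): U=WWWW F=BBGG R=OORR B=GGBB L=RROO
After move 3 (F): F=GBGB U=WWOR R=WOWR D=ROYY L=RYOY
Query 1: U[3] = R
Query 2: L[0] = R
Query 3: F[2] = G
Query 4: R[3] = R

Answer: R R G R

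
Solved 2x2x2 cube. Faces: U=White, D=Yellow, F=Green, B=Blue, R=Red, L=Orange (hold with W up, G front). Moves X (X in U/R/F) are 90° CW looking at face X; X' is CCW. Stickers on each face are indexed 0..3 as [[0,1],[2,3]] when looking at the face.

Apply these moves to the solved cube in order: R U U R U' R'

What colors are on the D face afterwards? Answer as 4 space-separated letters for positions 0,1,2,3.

Answer: Y R Y B

Derivation:
After move 1 (R): R=RRRR U=WGWG F=GYGY D=YBYB B=WBWB
After move 2 (U): U=WWGG F=RRGY R=WBRR B=OOWB L=GYOO
After move 3 (U): U=GWGW F=WBGY R=OORR B=GYWB L=RROO
After move 4 (R): R=RORO U=GBGY F=WBGB D=YWYG B=WYWB
After move 5 (U'): U=BYGG F=RRGB R=WBRO B=ROWB L=WYOO
After move 6 (R'): R=BOWR U=BWGR F=RYGG D=YRYB B=GOWB
Query: D face = YRYB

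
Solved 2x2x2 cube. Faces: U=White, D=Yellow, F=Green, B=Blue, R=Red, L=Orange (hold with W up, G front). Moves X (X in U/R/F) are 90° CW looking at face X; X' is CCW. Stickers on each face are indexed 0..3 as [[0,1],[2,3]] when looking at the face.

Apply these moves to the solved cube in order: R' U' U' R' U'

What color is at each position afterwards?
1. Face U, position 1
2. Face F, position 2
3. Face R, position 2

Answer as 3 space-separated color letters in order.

Answer: G G O

Derivation:
After move 1 (R'): R=RRRR U=WBWB F=GWGW D=YGYG B=YBYB
After move 2 (U'): U=BBWW F=OOGW R=GWRR B=RRYB L=YBOO
After move 3 (U'): U=BWBW F=YBGW R=OORR B=GWYB L=RROO
After move 4 (R'): R=OROR U=BYBG F=YWGW D=YBYW B=GWGB
After move 5 (U'): U=YGBB F=RRGW R=YWOR B=ORGB L=GWOO
Query 1: U[1] = G
Query 2: F[2] = G
Query 3: R[2] = O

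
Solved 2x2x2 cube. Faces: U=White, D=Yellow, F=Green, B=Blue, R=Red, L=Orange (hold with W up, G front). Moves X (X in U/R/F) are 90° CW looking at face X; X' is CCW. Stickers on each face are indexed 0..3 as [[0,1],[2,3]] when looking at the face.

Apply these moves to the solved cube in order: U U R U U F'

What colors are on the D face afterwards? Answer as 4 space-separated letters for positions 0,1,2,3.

Answer: O O Y G

Derivation:
After move 1 (U): U=WWWW F=RRGG R=BBRR B=OOBB L=GGOO
After move 2 (U): U=WWWW F=BBGG R=OORR B=GGBB L=RROO
After move 3 (R): R=RORO U=WBWG F=BYGY D=YBYG B=WGWB
After move 4 (U): U=WWGB F=ROGY R=WGRO B=RRWB L=BYOO
After move 5 (U): U=GWBW F=WGGY R=RRRO B=BYWB L=ROOO
After move 6 (F'): F=GYWG U=GWRR R=BRYO D=OOYG L=RWOB
Query: D face = OOYG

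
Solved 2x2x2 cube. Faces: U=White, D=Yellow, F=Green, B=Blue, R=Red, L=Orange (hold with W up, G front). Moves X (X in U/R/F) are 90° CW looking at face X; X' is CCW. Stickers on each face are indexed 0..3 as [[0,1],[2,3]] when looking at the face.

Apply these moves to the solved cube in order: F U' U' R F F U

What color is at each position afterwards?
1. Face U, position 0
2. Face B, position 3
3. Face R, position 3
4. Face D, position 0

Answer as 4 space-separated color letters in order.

Answer: B B Y G

Derivation:
After move 1 (F): F=GGGG U=WWOO R=WRWR D=RRYY L=OYOY
After move 2 (U'): U=WOWO F=OYGG R=GGWR B=WRBB L=BBOY
After move 3 (U'): U=OOWW F=BBGG R=OYWR B=GGBB L=WROY
After move 4 (R): R=WORY U=OBWG F=BRGY D=RBYG B=WGOB
After move 5 (F): F=GBYR U=OBYR R=WOGY D=RWYG L=WROB
After move 6 (F): F=YGRB U=OBBR R=YORY D=GWYG L=WROW
After move 7 (U): U=BORB F=YORB R=WGRY B=WROB L=YGOW
Query 1: U[0] = B
Query 2: B[3] = B
Query 3: R[3] = Y
Query 4: D[0] = G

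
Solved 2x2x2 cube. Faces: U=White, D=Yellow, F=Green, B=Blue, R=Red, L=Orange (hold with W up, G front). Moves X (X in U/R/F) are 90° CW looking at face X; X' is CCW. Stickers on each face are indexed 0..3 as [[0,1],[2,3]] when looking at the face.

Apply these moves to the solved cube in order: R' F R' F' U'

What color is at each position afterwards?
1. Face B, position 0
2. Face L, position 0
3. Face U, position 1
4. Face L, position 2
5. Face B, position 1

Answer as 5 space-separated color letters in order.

Answer: G G W O R

Derivation:
After move 1 (R'): R=RRRR U=WBWB F=GWGW D=YGYG B=YBYB
After move 2 (F): F=GGWW U=WBOO R=WRBR D=RRYG L=OYOG
After move 3 (R'): R=RRWB U=WYOY F=GBWO D=RGYW B=GBRB
After move 4 (F'): F=BOGW U=WYRW R=GRRB D=YGYW L=OYOO
After move 5 (U'): U=YWWR F=OYGW R=BORB B=GRRB L=GBOO
Query 1: B[0] = G
Query 2: L[0] = G
Query 3: U[1] = W
Query 4: L[2] = O
Query 5: B[1] = R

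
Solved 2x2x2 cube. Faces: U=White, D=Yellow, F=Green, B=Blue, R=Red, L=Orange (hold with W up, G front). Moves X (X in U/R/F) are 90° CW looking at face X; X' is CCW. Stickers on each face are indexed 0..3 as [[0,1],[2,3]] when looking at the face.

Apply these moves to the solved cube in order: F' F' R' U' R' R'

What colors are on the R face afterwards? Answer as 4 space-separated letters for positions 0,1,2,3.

After move 1 (F'): F=GGGG U=WWRR R=YRYR D=OOYY L=OWOW
After move 2 (F'): F=GGGG U=WWYY R=OROR D=WWYY L=OROR
After move 3 (R'): R=RROO U=WBYB F=GWGY D=WGYG B=YBWB
After move 4 (U'): U=BBWY F=ORGY R=GWOO B=RRWB L=YBOR
After move 5 (R'): R=WOGO U=BWWR F=OBGY D=WRYY B=GRGB
After move 6 (R'): R=OOWG U=BGWG F=OWGR D=WBYY B=YRRB
Query: R face = OOWG

Answer: O O W G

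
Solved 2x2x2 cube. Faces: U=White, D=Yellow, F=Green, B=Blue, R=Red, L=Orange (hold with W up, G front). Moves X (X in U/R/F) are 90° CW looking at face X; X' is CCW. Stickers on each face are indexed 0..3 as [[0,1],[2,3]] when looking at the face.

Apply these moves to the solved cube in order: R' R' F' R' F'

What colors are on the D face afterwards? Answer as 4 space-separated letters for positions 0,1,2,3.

After move 1 (R'): R=RRRR U=WBWB F=GWGW D=YGYG B=YBYB
After move 2 (R'): R=RRRR U=WYWY F=GBGB D=YWYW B=GBGB
After move 3 (F'): F=BBGG U=WYRR R=WRYR D=OOYW L=OYOW
After move 4 (R'): R=RRWY U=WGRG F=BYGR D=OBYG B=WBOB
After move 5 (F'): F=YRBG U=WGRW R=BROY D=YWYG L=OGOR
Query: D face = YWYG

Answer: Y W Y G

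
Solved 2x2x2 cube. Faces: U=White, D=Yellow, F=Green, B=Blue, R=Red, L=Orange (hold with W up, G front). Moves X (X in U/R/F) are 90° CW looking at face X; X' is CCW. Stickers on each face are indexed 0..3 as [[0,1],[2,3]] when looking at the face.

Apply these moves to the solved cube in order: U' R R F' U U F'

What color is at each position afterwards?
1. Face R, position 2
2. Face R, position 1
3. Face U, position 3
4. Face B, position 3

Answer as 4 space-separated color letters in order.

Answer: B Y Y B

Derivation:
After move 1 (U'): U=WWWW F=OOGG R=GGRR B=RRBB L=BBOO
After move 2 (R): R=RGRG U=WOWG F=OYGY D=YBYR B=WRWB
After move 3 (R): R=RRGG U=WYWY F=OBGR D=YWYW B=GROB
After move 4 (F'): F=BROG U=WYRG R=WRYG D=BOYW L=BYOW
After move 5 (U): U=RWGY F=WROG R=GRYG B=BYOB L=BROW
After move 6 (U): U=GRYW F=GROG R=BYYG B=BROB L=WROW
After move 7 (F'): F=RGGO U=GRBY R=OYBG D=RWYW L=WWOY
Query 1: R[2] = B
Query 2: R[1] = Y
Query 3: U[3] = Y
Query 4: B[3] = B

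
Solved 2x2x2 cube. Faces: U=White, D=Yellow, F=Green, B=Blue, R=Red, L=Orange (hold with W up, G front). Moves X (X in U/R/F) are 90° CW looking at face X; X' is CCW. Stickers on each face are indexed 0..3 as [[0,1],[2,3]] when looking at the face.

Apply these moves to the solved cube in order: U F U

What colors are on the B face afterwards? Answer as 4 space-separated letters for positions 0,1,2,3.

Answer: G Y B B

Derivation:
After move 1 (U): U=WWWW F=RRGG R=BBRR B=OOBB L=GGOO
After move 2 (F): F=GRGR U=WWOG R=WBWR D=RBYY L=GYOY
After move 3 (U): U=OWGW F=WBGR R=OOWR B=GYBB L=GROY
Query: B face = GYBB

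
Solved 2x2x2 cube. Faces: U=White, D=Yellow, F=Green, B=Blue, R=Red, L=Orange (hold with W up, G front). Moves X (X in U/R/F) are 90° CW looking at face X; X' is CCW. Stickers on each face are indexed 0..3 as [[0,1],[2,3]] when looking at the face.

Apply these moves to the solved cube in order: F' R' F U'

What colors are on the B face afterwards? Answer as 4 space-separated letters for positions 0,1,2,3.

After move 1 (F'): F=GGGG U=WWRR R=YRYR D=OOYY L=OWOW
After move 2 (R'): R=RRYY U=WBRB F=GWGR D=OGYG B=YBOB
After move 3 (F): F=GGRW U=WBWW R=RRBY D=YRYG L=OOOG
After move 4 (U'): U=BWWW F=OORW R=GGBY B=RROB L=YBOG
Query: B face = RROB

Answer: R R O B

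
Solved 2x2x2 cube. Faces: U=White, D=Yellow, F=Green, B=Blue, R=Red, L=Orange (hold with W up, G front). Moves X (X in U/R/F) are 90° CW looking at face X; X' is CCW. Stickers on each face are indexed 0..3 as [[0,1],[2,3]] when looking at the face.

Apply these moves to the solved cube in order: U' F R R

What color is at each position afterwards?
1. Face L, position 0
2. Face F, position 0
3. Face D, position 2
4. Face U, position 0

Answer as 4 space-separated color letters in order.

After move 1 (U'): U=WWWW F=OOGG R=GGRR B=RRBB L=BBOO
After move 2 (F): F=GOGO U=WWOB R=WGWR D=RGYY L=BYOY
After move 3 (R): R=WWRG U=WOOO F=GGGY D=RBYR B=BRWB
After move 4 (R): R=RWGW U=WGOY F=GBGR D=RWYB B=OROB
Query 1: L[0] = B
Query 2: F[0] = G
Query 3: D[2] = Y
Query 4: U[0] = W

Answer: B G Y W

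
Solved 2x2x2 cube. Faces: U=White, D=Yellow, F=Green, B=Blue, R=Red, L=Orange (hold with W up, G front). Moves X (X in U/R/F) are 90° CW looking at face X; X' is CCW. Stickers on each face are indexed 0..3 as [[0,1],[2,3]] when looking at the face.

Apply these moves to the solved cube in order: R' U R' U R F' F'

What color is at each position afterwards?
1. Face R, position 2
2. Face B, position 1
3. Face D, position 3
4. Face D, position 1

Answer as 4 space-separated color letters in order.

After move 1 (R'): R=RRRR U=WBWB F=GWGW D=YGYG B=YBYB
After move 2 (U): U=WWBB F=RRGW R=YBRR B=OOYB L=GWOO
After move 3 (R'): R=BRYR U=WYBO F=RWGB D=YRYW B=GOGB
After move 4 (U): U=BWOY F=BRGB R=GOYR B=GWGB L=RWOO
After move 5 (R): R=YGRO U=BROB F=BRGW D=YGYG B=YWWB
After move 6 (F'): F=RWBG U=BRYR R=GGYO D=WOYG L=RBOO
After move 7 (F'): F=WGRB U=BRGY R=OGWO D=BOYG L=RROY
Query 1: R[2] = W
Query 2: B[1] = W
Query 3: D[3] = G
Query 4: D[1] = O

Answer: W W G O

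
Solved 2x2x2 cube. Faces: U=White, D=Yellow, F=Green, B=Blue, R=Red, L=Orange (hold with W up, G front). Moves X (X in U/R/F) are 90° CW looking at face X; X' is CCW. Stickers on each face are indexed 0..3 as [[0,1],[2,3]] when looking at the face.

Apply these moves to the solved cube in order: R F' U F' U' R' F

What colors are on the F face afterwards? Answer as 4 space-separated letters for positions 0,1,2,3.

Answer: B Y W Y

Derivation:
After move 1 (R): R=RRRR U=WGWG F=GYGY D=YBYB B=WBWB
After move 2 (F'): F=YYGG U=WGRR R=BRYR D=OOYB L=OGOW
After move 3 (U): U=RWRG F=BRGG R=WBYR B=OGWB L=YYOW
After move 4 (F'): F=RGBG U=RWWY R=OBOR D=YWYB L=YGOR
After move 5 (U'): U=WYRW F=YGBG R=RGOR B=OBWB L=OGOR
After move 6 (R'): R=GRRO U=WWRO F=YYBW D=YGYG B=BBWB
After move 7 (F): F=BYWY U=WWRG R=RROO D=RGYG L=OYOG
Query: F face = BYWY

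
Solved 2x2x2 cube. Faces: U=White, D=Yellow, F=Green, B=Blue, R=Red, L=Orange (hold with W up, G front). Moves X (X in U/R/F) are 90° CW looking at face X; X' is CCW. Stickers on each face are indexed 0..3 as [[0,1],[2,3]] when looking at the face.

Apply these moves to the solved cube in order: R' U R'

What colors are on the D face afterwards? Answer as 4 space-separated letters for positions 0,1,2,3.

After move 1 (R'): R=RRRR U=WBWB F=GWGW D=YGYG B=YBYB
After move 2 (U): U=WWBB F=RRGW R=YBRR B=OOYB L=GWOO
After move 3 (R'): R=BRYR U=WYBO F=RWGB D=YRYW B=GOGB
Query: D face = YRYW

Answer: Y R Y W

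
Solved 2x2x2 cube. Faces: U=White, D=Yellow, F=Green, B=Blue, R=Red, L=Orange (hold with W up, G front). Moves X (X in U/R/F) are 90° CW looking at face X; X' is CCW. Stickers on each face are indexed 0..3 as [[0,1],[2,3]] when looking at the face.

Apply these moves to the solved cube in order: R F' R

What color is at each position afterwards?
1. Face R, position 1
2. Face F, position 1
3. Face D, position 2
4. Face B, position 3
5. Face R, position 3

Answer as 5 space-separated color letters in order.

Answer: B O Y B R

Derivation:
After move 1 (R): R=RRRR U=WGWG F=GYGY D=YBYB B=WBWB
After move 2 (F'): F=YYGG U=WGRR R=BRYR D=OOYB L=OGOW
After move 3 (R): R=YBRR U=WYRG F=YOGB D=OWYW B=RBGB
Query 1: R[1] = B
Query 2: F[1] = O
Query 3: D[2] = Y
Query 4: B[3] = B
Query 5: R[3] = R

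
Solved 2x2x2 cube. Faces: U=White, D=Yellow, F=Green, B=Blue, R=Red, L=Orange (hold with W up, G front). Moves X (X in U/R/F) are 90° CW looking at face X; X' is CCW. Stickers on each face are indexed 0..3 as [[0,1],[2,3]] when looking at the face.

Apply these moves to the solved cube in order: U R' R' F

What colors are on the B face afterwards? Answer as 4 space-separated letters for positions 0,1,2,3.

After move 1 (U): U=WWWW F=RRGG R=BBRR B=OOBB L=GGOO
After move 2 (R'): R=BRBR U=WBWO F=RWGW D=YRYG B=YOYB
After move 3 (R'): R=RRBB U=WYWY F=RBGO D=YWYW B=GORB
After move 4 (F): F=GROB U=WYOG R=WRYB D=BRYW L=GYOW
Query: B face = GORB

Answer: G O R B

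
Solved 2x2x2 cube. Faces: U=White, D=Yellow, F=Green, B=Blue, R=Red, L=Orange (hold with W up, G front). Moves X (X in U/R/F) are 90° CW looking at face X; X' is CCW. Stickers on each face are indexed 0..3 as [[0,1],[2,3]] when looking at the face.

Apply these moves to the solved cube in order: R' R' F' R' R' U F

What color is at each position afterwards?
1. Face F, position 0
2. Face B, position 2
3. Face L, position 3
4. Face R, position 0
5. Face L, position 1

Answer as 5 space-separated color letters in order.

After move 1 (R'): R=RRRR U=WBWB F=GWGW D=YGYG B=YBYB
After move 2 (R'): R=RRRR U=WYWY F=GBGB D=YWYW B=GBGB
After move 3 (F'): F=BBGG U=WYRR R=WRYR D=OOYW L=OYOW
After move 4 (R'): R=RRWY U=WGRG F=BYGR D=OBYG B=WBOB
After move 5 (R'): R=RYRW U=WORW F=BGGG D=OYYR B=GBBB
After move 6 (U): U=RWWO F=RYGG R=GBRW B=OYBB L=BGOW
After move 7 (F): F=GRGY U=RWWG R=WBOW D=RGYR L=BOOY
Query 1: F[0] = G
Query 2: B[2] = B
Query 3: L[3] = Y
Query 4: R[0] = W
Query 5: L[1] = O

Answer: G B Y W O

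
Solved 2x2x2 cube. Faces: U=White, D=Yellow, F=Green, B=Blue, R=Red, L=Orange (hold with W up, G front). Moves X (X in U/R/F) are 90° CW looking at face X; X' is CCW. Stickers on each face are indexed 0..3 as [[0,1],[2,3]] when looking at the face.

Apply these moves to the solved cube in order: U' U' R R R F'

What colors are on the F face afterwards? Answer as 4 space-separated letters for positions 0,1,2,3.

After move 1 (U'): U=WWWW F=OOGG R=GGRR B=RRBB L=BBOO
After move 2 (U'): U=WWWW F=BBGG R=OORR B=GGBB L=RROO
After move 3 (R): R=RORO U=WBWG F=BYGY D=YBYG B=WGWB
After move 4 (R): R=RROO U=WYWY F=BBGG D=YWYW B=GGBB
After move 5 (R): R=OROR U=WBWG F=BWGW D=YBYG B=YGYB
After move 6 (F'): F=WWBG U=WBOO R=BRYR D=ROYG L=RGOW
Query: F face = WWBG

Answer: W W B G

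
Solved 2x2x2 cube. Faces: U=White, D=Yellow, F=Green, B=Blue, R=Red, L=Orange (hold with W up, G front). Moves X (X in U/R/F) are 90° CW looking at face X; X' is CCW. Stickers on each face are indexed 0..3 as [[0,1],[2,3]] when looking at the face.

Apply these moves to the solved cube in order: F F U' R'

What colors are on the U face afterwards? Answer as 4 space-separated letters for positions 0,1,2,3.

Answer: W B W O

Derivation:
After move 1 (F): F=GGGG U=WWOO R=WRWR D=RRYY L=OYOY
After move 2 (F): F=GGGG U=WWYY R=OROR D=WWYY L=OROR
After move 3 (U'): U=WYWY F=ORGG R=GGOR B=ORBB L=BBOR
After move 4 (R'): R=GRGO U=WBWO F=OYGY D=WRYG B=YRWB
Query: U face = WBWO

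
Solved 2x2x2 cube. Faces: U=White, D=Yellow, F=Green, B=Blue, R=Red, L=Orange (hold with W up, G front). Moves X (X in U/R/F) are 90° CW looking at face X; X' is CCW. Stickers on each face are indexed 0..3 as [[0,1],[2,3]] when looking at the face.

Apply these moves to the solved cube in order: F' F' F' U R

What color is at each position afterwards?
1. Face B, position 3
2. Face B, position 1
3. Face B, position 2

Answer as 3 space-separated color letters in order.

After move 1 (F'): F=GGGG U=WWRR R=YRYR D=OOYY L=OWOW
After move 2 (F'): F=GGGG U=WWYY R=OROR D=WWYY L=OROR
After move 3 (F'): F=GGGG U=WWOO R=WRWR D=RRYY L=OYOY
After move 4 (U): U=OWOW F=WRGG R=BBWR B=OYBB L=GGOY
After move 5 (R): R=WBRB U=OROG F=WRGY D=RBYO B=WYWB
Query 1: B[3] = B
Query 2: B[1] = Y
Query 3: B[2] = W

Answer: B Y W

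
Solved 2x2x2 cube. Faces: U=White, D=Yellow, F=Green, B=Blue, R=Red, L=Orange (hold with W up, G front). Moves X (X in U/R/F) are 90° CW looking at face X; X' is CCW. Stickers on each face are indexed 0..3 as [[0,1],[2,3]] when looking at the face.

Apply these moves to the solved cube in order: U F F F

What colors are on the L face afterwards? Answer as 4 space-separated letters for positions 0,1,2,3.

Answer: G W O W

Derivation:
After move 1 (U): U=WWWW F=RRGG R=BBRR B=OOBB L=GGOO
After move 2 (F): F=GRGR U=WWOG R=WBWR D=RBYY L=GYOY
After move 3 (F): F=GGRR U=WWYY R=OBGR D=WWYY L=GROB
After move 4 (F): F=RGRG U=WWBR R=YBYR D=GOYY L=GWOW
Query: L face = GWOW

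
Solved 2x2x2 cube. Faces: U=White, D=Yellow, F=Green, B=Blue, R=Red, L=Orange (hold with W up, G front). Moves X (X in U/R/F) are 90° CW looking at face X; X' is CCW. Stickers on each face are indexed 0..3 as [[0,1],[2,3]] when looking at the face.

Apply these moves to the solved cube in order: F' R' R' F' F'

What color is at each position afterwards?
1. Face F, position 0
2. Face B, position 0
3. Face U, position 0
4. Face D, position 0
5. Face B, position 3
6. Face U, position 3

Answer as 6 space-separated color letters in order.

Answer: B G W Y B O

Derivation:
After move 1 (F'): F=GGGG U=WWRR R=YRYR D=OOYY L=OWOW
After move 2 (R'): R=RRYY U=WBRB F=GWGR D=OGYG B=YBOB
After move 3 (R'): R=RYRY U=WORY F=GBGB D=OWYR B=GBGB
After move 4 (F'): F=BBGG U=WORR R=WYOY D=WWYR L=OYOR
After move 5 (F'): F=BGBG U=WOWO R=WYWY D=YRYR L=OROR
Query 1: F[0] = B
Query 2: B[0] = G
Query 3: U[0] = W
Query 4: D[0] = Y
Query 5: B[3] = B
Query 6: U[3] = O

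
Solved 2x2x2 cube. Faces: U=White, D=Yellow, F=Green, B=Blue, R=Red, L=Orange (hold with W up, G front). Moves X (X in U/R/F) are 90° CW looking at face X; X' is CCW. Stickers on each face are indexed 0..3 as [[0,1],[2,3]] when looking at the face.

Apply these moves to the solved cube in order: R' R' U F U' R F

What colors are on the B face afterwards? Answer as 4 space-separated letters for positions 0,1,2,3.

After move 1 (R'): R=RRRR U=WBWB F=GWGW D=YGYG B=YBYB
After move 2 (R'): R=RRRR U=WYWY F=GBGB D=YWYW B=GBGB
After move 3 (U): U=WWYY F=RRGB R=GBRR B=OOGB L=GBOO
After move 4 (F): F=GRBR U=WWOB R=YBYR D=RGYW L=GYOW
After move 5 (U'): U=WBWO F=GYBR R=GRYR B=YBGB L=OOOW
After move 6 (R): R=YGRR U=WYWR F=GGBW D=RGYY B=OBBB
After move 7 (F): F=BGWG U=WYWO R=WGRR D=RYYY L=OROG
Query: B face = OBBB

Answer: O B B B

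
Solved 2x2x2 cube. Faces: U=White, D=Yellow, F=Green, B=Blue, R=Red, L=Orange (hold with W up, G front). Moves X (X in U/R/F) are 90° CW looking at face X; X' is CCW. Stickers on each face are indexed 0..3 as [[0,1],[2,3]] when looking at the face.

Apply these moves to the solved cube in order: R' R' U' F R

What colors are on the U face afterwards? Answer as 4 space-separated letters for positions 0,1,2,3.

After move 1 (R'): R=RRRR U=WBWB F=GWGW D=YGYG B=YBYB
After move 2 (R'): R=RRRR U=WYWY F=GBGB D=YWYW B=GBGB
After move 3 (U'): U=YYWW F=OOGB R=GBRR B=RRGB L=GBOO
After move 4 (F): F=GOBO U=YYOB R=WBWR D=RGYW L=GYOW
After move 5 (R): R=WWRB U=YOOO F=GGBW D=RGYR B=BRYB
Query: U face = YOOO

Answer: Y O O O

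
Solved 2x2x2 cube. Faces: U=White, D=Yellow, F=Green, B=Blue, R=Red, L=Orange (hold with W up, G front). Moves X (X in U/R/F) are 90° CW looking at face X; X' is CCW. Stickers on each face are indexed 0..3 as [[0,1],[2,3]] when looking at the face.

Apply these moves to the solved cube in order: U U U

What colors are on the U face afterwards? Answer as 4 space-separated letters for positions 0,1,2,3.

After move 1 (U): U=WWWW F=RRGG R=BBRR B=OOBB L=GGOO
After move 2 (U): U=WWWW F=BBGG R=OORR B=GGBB L=RROO
After move 3 (U): U=WWWW F=OOGG R=GGRR B=RRBB L=BBOO
Query: U face = WWWW

Answer: W W W W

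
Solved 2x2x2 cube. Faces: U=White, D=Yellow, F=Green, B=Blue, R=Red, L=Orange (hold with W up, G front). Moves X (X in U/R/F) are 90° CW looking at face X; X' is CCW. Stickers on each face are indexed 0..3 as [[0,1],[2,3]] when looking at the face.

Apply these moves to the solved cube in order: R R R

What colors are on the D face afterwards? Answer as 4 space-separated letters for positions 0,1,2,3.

Answer: Y G Y G

Derivation:
After move 1 (R): R=RRRR U=WGWG F=GYGY D=YBYB B=WBWB
After move 2 (R): R=RRRR U=WYWY F=GBGB D=YWYW B=GBGB
After move 3 (R): R=RRRR U=WBWB F=GWGW D=YGYG B=YBYB
Query: D face = YGYG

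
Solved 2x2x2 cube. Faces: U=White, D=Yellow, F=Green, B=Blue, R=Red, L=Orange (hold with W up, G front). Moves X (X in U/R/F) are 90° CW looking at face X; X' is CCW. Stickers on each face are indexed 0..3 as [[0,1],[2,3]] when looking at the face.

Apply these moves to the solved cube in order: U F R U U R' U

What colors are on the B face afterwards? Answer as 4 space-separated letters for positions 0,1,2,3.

Answer: W W B B

Derivation:
After move 1 (U): U=WWWW F=RRGG R=BBRR B=OOBB L=GGOO
After move 2 (F): F=GRGR U=WWOG R=WBWR D=RBYY L=GYOY
After move 3 (R): R=WWRB U=WROR F=GBGY D=RBYO B=GOWB
After move 4 (U): U=OWRR F=WWGY R=GORB B=GYWB L=GBOY
After move 5 (U): U=RORW F=GOGY R=GYRB B=GBWB L=WWOY
After move 6 (R'): R=YBGR U=RWRG F=GOGW D=ROYY B=OBBB
After move 7 (U): U=RRGW F=YBGW R=OBGR B=WWBB L=GOOY
Query: B face = WWBB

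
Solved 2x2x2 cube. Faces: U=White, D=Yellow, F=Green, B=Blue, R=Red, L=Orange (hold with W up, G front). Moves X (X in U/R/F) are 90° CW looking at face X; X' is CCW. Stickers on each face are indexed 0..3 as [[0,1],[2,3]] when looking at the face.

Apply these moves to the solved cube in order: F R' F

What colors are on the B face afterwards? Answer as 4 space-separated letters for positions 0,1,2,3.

Answer: Y B R B

Derivation:
After move 1 (F): F=GGGG U=WWOO R=WRWR D=RRYY L=OYOY
After move 2 (R'): R=RRWW U=WBOB F=GWGO D=RGYG B=YBRB
After move 3 (F): F=GGOW U=WBYY R=ORBW D=WRYG L=OROG
Query: B face = YBRB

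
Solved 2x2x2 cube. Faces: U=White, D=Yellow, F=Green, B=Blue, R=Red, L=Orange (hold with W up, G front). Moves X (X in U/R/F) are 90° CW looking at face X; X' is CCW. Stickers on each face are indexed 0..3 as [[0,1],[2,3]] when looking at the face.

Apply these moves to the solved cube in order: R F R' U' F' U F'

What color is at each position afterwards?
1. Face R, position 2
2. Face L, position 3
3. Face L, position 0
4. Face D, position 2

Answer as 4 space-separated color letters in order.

After move 1 (R): R=RRRR U=WGWG F=GYGY D=YBYB B=WBWB
After move 2 (F): F=GGYY U=WGOO R=WRGR D=RRYB L=OYOB
After move 3 (R'): R=RRWG U=WWOW F=GGYO D=RGYY B=BBRB
After move 4 (U'): U=WWWO F=OYYO R=GGWG B=RRRB L=BBOB
After move 5 (F'): F=YOOY U=WWGW R=GGRG D=BBYY L=BOOW
After move 6 (U): U=GWWW F=GGOY R=RRRG B=BORB L=YOOW
After move 7 (F'): F=GYGO U=GWRR R=BRBG D=OWYY L=YWOW
Query 1: R[2] = B
Query 2: L[3] = W
Query 3: L[0] = Y
Query 4: D[2] = Y

Answer: B W Y Y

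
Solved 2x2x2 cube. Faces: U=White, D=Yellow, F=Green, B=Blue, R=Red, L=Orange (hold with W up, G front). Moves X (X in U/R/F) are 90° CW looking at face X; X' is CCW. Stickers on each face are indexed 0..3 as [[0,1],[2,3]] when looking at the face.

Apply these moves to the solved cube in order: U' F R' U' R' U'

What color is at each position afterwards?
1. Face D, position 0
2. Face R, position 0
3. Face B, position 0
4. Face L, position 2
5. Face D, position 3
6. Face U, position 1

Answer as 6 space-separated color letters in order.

After move 1 (U'): U=WWWW F=OOGG R=GGRR B=RRBB L=BBOO
After move 2 (F): F=GOGO U=WWOB R=WGWR D=RGYY L=BYOY
After move 3 (R'): R=GRWW U=WBOR F=GWGB D=ROYO B=YRGB
After move 4 (U'): U=BRWO F=BYGB R=GWWW B=GRGB L=YROY
After move 5 (R'): R=WWGW U=BGWG F=BRGO D=RYYB B=OROB
After move 6 (U'): U=GGBW F=YRGO R=BRGW B=WWOB L=OROY
Query 1: D[0] = R
Query 2: R[0] = B
Query 3: B[0] = W
Query 4: L[2] = O
Query 5: D[3] = B
Query 6: U[1] = G

Answer: R B W O B G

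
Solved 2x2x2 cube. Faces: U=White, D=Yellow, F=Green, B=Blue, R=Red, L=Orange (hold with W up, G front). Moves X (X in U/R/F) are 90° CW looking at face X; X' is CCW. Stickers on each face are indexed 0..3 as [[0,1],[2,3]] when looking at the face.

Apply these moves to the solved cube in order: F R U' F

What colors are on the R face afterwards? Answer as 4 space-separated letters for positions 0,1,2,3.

After move 1 (F): F=GGGG U=WWOO R=WRWR D=RRYY L=OYOY
After move 2 (R): R=WWRR U=WGOG F=GRGY D=RBYB B=OBWB
After move 3 (U'): U=GGWO F=OYGY R=GRRR B=WWWB L=OBOY
After move 4 (F): F=GOYY U=GGYB R=WROR D=RGYB L=OROB
Query: R face = WROR

Answer: W R O R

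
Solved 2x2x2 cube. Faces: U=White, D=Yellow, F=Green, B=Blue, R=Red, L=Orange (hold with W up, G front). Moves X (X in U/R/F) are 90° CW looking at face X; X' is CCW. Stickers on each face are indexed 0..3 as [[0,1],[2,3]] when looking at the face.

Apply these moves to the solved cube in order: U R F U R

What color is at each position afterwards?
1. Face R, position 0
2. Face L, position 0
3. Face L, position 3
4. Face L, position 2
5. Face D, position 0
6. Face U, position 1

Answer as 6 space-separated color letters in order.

Answer: G G B O R B

Derivation:
After move 1 (U): U=WWWW F=RRGG R=BBRR B=OOBB L=GGOO
After move 2 (R): R=RBRB U=WRWG F=RYGY D=YBYO B=WOWB
After move 3 (F): F=GRYY U=WROG R=WBGB D=RRYO L=GYOB
After move 4 (U): U=OWGR F=WBYY R=WOGB B=GYWB L=GROB
After move 5 (R): R=GWBO U=OBGY F=WRYO D=RWYG B=RYWB
Query 1: R[0] = G
Query 2: L[0] = G
Query 3: L[3] = B
Query 4: L[2] = O
Query 5: D[0] = R
Query 6: U[1] = B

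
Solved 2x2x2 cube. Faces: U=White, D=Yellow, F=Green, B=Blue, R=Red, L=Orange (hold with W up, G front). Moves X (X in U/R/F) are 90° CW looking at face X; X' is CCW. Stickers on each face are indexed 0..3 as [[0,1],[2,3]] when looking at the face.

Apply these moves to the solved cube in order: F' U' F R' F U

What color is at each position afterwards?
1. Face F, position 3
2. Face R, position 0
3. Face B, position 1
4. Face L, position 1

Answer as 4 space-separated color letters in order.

Answer: R Y Y G

Derivation:
After move 1 (F'): F=GGGG U=WWRR R=YRYR D=OOYY L=OWOW
After move 2 (U'): U=WRWR F=OWGG R=GGYR B=YRBB L=BBOW
After move 3 (F): F=GOGW U=WRWB R=WGRR D=YGYY L=BOOO
After move 4 (R'): R=GRWR U=WBWY F=GRGB D=YOYW B=YRGB
After move 5 (F): F=GGBR U=WBOO R=WRYR D=WGYW L=BYOO
After move 6 (U): U=OWOB F=WRBR R=YRYR B=BYGB L=GGOO
Query 1: F[3] = R
Query 2: R[0] = Y
Query 3: B[1] = Y
Query 4: L[1] = G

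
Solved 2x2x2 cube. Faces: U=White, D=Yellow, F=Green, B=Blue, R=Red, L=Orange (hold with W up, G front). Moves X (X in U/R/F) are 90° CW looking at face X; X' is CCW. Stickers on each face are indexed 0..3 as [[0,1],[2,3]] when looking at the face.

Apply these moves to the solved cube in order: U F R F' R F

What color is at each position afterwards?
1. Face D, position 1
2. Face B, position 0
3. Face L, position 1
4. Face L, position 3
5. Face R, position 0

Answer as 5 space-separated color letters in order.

Answer: R R Y W W

Derivation:
After move 1 (U): U=WWWW F=RRGG R=BBRR B=OOBB L=GGOO
After move 2 (F): F=GRGR U=WWOG R=WBWR D=RBYY L=GYOY
After move 3 (R): R=WWRB U=WROR F=GBGY D=RBYO B=GOWB
After move 4 (F'): F=BYGG U=WRWR R=BWRB D=YYYO L=GROO
After move 5 (R): R=RBBW U=WYWG F=BYGO D=YWYG B=RORB
After move 6 (F): F=GBOY U=WYOR R=WBGW D=BRYG L=GYOW
Query 1: D[1] = R
Query 2: B[0] = R
Query 3: L[1] = Y
Query 4: L[3] = W
Query 5: R[0] = W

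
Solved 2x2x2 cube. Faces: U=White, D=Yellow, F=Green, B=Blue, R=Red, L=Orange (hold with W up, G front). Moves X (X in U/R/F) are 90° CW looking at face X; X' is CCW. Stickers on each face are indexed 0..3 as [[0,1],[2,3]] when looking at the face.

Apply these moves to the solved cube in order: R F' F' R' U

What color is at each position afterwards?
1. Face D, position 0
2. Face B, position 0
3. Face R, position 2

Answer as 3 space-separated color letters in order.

After move 1 (R): R=RRRR U=WGWG F=GYGY D=YBYB B=WBWB
After move 2 (F'): F=YYGG U=WGRR R=BRYR D=OOYB L=OGOW
After move 3 (F'): F=YGYG U=WGBY R=OROR D=GWYB L=OROR
After move 4 (R'): R=RROO U=WWBW F=YGYY D=GGYG B=BBWB
After move 5 (U): U=BWWW F=RRYY R=BBOO B=ORWB L=YGOR
Query 1: D[0] = G
Query 2: B[0] = O
Query 3: R[2] = O

Answer: G O O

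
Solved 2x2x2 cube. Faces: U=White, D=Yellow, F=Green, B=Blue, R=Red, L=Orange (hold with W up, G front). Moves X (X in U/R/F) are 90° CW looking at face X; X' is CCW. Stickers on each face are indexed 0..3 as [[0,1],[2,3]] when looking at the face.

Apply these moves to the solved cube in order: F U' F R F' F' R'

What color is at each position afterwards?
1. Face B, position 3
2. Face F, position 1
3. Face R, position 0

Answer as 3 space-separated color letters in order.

Answer: B O W

Derivation:
After move 1 (F): F=GGGG U=WWOO R=WRWR D=RRYY L=OYOY
After move 2 (U'): U=WOWO F=OYGG R=GGWR B=WRBB L=BBOY
After move 3 (F): F=GOGY U=WOYB R=WGOR D=WGYY L=BROR
After move 4 (R): R=OWRG U=WOYY F=GGGY D=WBYW B=BROB
After move 5 (F'): F=GYGG U=WOOR R=BWWG D=RRYW L=BYOY
After move 6 (F'): F=YGGG U=WOBW R=RWRG D=YYYW L=BROO
After move 7 (R'): R=WGRR U=WOBB F=YOGW D=YGYG B=WRYB
Query 1: B[3] = B
Query 2: F[1] = O
Query 3: R[0] = W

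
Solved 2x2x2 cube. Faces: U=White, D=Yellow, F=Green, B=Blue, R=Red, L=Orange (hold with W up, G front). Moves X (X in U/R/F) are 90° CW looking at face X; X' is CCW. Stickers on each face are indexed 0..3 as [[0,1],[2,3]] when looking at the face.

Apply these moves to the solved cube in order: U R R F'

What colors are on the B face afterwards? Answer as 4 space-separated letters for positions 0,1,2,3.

Answer: G O R B

Derivation:
After move 1 (U): U=WWWW F=RRGG R=BBRR B=OOBB L=GGOO
After move 2 (R): R=RBRB U=WRWG F=RYGY D=YBYO B=WOWB
After move 3 (R): R=RRBB U=WYWY F=RBGO D=YWYW B=GORB
After move 4 (F'): F=BORG U=WYRB R=WRYB D=GOYW L=GYOW
Query: B face = GORB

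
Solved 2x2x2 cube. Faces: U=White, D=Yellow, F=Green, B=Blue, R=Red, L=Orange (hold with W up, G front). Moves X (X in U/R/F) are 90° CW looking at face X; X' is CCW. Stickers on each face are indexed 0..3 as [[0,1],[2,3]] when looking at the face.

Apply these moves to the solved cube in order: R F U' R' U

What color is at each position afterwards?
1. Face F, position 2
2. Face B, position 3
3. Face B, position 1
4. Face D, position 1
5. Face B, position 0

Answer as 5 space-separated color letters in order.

Answer: Y B B Y W

Derivation:
After move 1 (R): R=RRRR U=WGWG F=GYGY D=YBYB B=WBWB
After move 2 (F): F=GGYY U=WGOO R=WRGR D=RRYB L=OYOB
After move 3 (U'): U=GOWO F=OYYY R=GGGR B=WRWB L=WBOB
After move 4 (R'): R=GRGG U=GWWW F=OOYO D=RYYY B=BRRB
After move 5 (U): U=WGWW F=GRYO R=BRGG B=WBRB L=OOOB
Query 1: F[2] = Y
Query 2: B[3] = B
Query 3: B[1] = B
Query 4: D[1] = Y
Query 5: B[0] = W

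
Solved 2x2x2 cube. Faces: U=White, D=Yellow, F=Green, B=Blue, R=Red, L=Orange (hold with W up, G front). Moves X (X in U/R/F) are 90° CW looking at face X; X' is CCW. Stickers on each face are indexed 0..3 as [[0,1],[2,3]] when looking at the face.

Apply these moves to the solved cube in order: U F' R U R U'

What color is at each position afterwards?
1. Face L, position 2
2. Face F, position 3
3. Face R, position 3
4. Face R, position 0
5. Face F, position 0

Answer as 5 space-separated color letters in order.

After move 1 (U): U=WWWW F=RRGG R=BBRR B=OOBB L=GGOO
After move 2 (F'): F=RGRG U=WWBR R=YBYR D=GOYY L=GWOW
After move 3 (R): R=YYRB U=WGBG F=RORY D=GBYO B=ROWB
After move 4 (U): U=BWGG F=YYRY R=RORB B=GWWB L=ROOW
After move 5 (R): R=RRBO U=BYGY F=YBRO D=GWYG B=GWWB
After move 6 (U'): U=YYBG F=RORO R=YBBO B=RRWB L=GWOW
Query 1: L[2] = O
Query 2: F[3] = O
Query 3: R[3] = O
Query 4: R[0] = Y
Query 5: F[0] = R

Answer: O O O Y R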